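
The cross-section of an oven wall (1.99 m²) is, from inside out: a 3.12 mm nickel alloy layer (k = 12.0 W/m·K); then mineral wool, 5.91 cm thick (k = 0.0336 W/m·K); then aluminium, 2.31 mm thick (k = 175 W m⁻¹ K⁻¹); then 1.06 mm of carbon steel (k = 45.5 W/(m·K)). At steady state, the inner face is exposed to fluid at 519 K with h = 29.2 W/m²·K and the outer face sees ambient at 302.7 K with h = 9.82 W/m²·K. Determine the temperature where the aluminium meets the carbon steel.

Series thermal resistances, inner to outer:
  R_conv,in = 1/(hA) = 1/(29.2·1.99) = 0.01721 K/W
  R_nickel alloy = L/(kA) = 0.00312/(12.0·1.99) = 1.307×10^-4 K/W
  R_mineral wool = L/(kA) = 0.0591/(0.0336·1.99) = 0.8839 K/W
  R_aluminium = L/(kA) = 0.00231/(175·1.99) = 6.633×10^-6 K/W
  R_carbon steel = L/(kA) = 0.00106/(45.5·1.99) = 1.171×10^-5 K/W
  R_conv,out = 1/(hA) = 1/(9.82·1.99) = 0.05117 K/W
ΣR = 0.01721 + 1.307×10^-4 + 0.8839 + 6.633×10^-6 + 1.171×10^-5 + 0.05117 = 0.9524 K/W
Q = ΔT/ΣR = (519 K − 302.7 K)/0.9524 = 227.1 W
From the inner boundary to the aluminium/carbon steel interface, ΣR_partial = 0.9012 K/W.
T_interface = T_in − Q·ΣR_partial = 519 K − (227.1)(0.9012) = 314.3 K

T = 314.3 K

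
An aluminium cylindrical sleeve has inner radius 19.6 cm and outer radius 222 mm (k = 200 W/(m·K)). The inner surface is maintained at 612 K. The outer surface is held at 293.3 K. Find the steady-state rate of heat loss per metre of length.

Q' = 3220 kW/m

Q' = 2πk·ΔT/ln(r₂/r₁) = 2π × 200 × 318.7 / ln(0.222/0.196) = 3.22×10^6 W/m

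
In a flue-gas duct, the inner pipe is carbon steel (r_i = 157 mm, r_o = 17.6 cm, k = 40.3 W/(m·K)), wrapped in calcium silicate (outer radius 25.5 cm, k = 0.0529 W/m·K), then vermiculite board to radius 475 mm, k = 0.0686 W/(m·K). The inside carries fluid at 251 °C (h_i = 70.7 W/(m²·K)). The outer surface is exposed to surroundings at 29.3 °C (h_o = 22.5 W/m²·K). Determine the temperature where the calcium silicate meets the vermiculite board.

Treat each layer as a resistance in series:
  R'_conv,in = 1/(2πr h) = 1/(2π·0.157·70.7) = 0.01434 m·K/W
  R'_carbon steel = ln(0.176/0.157)/(2πk) = 0.1142/(2π·40.3) = 4.512×10^-4 m·K/W
  R'_calcium silicate = ln(0.255/0.176)/(2πk) = 0.3708/(2π·0.0529) = 1.116 m·K/W
  R'_vermiculite board = ln(0.475/0.255)/(2πk) = 0.6221/(2π·0.0686) = 1.443 m·K/W
  R'_conv,out = 1/(2πr h) = 1/(2π·0.475·22.5) = 0.01489 m·K/W
ΣR = 0.01434 + 4.512×10^-4 + 1.116 + 1.443 + 0.01489 = 2.589 m·K/W
Q' = ΔT/ΣR = (251 °C − 29.3 °C)/2.589 = 85.63 W/m
From the inner boundary to the calcium silicate/vermiculite board interface, ΣR_partial = 1.131 m·K/W.
T_interface = T_in − Q'·ΣR_partial = 251 °C − (85.63)(1.131) = 154 °C

T = 154 °C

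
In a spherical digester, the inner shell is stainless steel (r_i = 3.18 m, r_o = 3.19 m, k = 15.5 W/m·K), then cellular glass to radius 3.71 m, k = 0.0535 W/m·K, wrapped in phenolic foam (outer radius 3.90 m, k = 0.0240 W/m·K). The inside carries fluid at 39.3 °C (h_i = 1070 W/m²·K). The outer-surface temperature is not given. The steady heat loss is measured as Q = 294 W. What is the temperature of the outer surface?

Sum the resistances:
  R_conv,in = 1/(4πr²h) = 1/(4π·3.18²·1070) = 7.354×10^-6 K/W
  R_stainless steel = (1/3.18 − 1/3.19)/(4πk) = 9.858×10^-4/(4π·15.5) = 5.061×10^-6 K/W
  R_cellular glass = (1/3.19 − 1/3.71)/(4πk) = 0.04394/(4π·0.0535) = 0.06535 K/W
  R_phenolic foam = (1/3.71 − 1/3.90)/(4πk) = 0.01313/(4π·0.0240) = 0.04354 K/W
ΣR = 0.1089 K/W
ΔT = Q·ΣR = 294 × 0.1089 = 32.02 K
Heat flows outward, so T_out = T_in − ΔT = 39.3 − 32.02 = 7.28 °C

T_out = 7.28 °C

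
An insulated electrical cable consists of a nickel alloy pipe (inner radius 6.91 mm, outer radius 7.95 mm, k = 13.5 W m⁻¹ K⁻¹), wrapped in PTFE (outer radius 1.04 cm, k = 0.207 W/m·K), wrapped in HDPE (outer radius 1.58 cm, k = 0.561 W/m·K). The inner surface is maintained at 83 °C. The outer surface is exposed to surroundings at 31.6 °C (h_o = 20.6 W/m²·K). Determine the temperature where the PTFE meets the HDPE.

Treat each layer as a resistance in series:
  R'_nickel alloy = ln(0.00795/0.00691)/(2πk) = 0.1402/(2π·13.5) = 0.001653 m·K/W
  R'_PTFE = ln(0.0104/0.00795)/(2πk) = 0.2686/(2π·0.207) = 0.2065 m·K/W
  R'_HDPE = ln(0.0158/0.0104)/(2πk) = 0.4182/(2π·0.561) = 0.1186 m·K/W
  R'_conv,out = 1/(2πr h) = 1/(2π·0.0158·20.6) = 0.4890 m·K/W
ΣR = 0.001653 + 0.2065 + 0.1186 + 0.4890 = 0.8158 m·K/W
Q' = ΔT/ΣR = (83 °C − 31.6 °C)/0.8158 = 63.01 W/m
From the inner boundary to the PTFE/HDPE interface, ΣR_partial = 0.2082 m·K/W.
T_interface = T_in − Q'·ΣR_partial = 83 °C − (63.01)(0.2082) = 69.9 °C

T = 69.9 °C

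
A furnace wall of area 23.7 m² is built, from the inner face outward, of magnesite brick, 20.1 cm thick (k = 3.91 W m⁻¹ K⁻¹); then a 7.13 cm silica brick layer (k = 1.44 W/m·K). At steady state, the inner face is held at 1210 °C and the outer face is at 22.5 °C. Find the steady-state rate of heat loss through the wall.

Q = 279 kW

Resistance network (inner→outer):
  R_magnesite brick = L/(kA) = 0.201/(3.91·23.7) = 0.002169 K/W
  R_silica brick = L/(kA) = 0.0713/(1.44·23.7) = 0.002089 K/W
ΣR = 0.002169 + 0.002089 = 0.004258 K/W
Q = ΔT/ΣR = (1210 °C − 22.5 °C)/0.004258 = 2.79×10^5 W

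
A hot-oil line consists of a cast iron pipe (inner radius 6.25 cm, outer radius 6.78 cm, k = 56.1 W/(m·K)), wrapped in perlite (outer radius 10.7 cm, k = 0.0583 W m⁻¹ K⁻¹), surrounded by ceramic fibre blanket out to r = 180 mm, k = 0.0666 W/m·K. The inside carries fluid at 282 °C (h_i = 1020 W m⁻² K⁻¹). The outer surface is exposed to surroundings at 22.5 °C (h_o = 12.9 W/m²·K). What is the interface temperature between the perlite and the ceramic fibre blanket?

Series thermal resistances, inner to outer:
  R'_conv,in = 1/(2πr h) = 1/(2π·0.0625·1020) = 0.002497 m·K/W
  R'_cast iron = ln(0.0678/0.0625)/(2πk) = 0.08140/(2π·56.1) = 2.309×10^-4 m·K/W
  R'_perlite = ln(0.107/0.0678)/(2πk) = 0.4563/(2π·0.0583) = 1.246 m·K/W
  R'_ceramic fibre blanket = ln(0.180/0.107)/(2πk) = 0.5201/(2π·0.0666) = 1.243 m·K/W
  R'_conv,out = 1/(2πr h) = 1/(2π·0.180·12.9) = 0.06854 m·K/W
ΣR = 0.002497 + 2.309×10^-4 + 1.246 + 1.243 + 0.06854 = 2.560 m·K/W
Q' = ΔT/ΣR = (282 °C − 22.5 °C)/2.560 = 101.4 W/m
From the inner boundary to the perlite/ceramic fibre blanket interface, ΣR_partial = 1.249 m·K/W.
T_interface = T_in − Q'·ΣR_partial = 282 °C − (101.4)(1.249) = 155 °C

T = 155 °C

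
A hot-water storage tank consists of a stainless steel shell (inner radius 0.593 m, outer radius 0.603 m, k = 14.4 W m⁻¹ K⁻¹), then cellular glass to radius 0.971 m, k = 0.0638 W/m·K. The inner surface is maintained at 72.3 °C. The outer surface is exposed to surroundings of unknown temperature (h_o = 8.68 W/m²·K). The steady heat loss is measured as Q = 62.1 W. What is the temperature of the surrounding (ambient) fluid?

Sum the resistances:
  R_stainless steel = (1/0.593 − 1/0.603)/(4πk) = 0.02797/(4π·14.4) = 1.545×10^-4 K/W
  R_cellular glass = (1/0.603 − 1/0.971)/(4πk) = 0.6285/(4π·0.0638) = 0.7839 K/W
  R_conv,out = 1/(4πr²h) = 1/(4π·0.971²·8.68) = 0.009724 K/W
ΣR = 0.7938 K/W
ΔT = Q·ΣR = 62.1 × 0.7938 = 49.29 K
Heat flows outward, so T_out = T_in − ΔT = 72.3 − 49.29 = 23.0 °C

T_out = 23.0 °C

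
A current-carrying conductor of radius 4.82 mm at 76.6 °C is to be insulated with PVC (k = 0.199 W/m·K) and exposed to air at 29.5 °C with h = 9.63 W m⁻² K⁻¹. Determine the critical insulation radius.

r_cr = 2.07 cm

For a cylinder, r_cr = k_ins/h = 0.199/9.63 = 0.0207 m = 2.07 cm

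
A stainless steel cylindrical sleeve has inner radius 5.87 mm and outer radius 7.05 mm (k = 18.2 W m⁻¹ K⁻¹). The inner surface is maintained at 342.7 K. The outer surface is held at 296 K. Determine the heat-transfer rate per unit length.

Q' = 2πk·ΔT/ln(r₂/r₁) = 2π × 18.2 × 46.7 / ln(0.00705/0.00587) = 29200 W/m

Q' = 29.2 kW/m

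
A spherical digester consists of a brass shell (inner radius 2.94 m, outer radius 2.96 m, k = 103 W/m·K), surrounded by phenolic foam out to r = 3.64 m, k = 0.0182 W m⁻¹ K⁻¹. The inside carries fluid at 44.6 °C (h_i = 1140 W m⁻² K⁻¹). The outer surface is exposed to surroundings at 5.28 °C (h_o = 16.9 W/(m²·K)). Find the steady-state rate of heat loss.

Series thermal resistances, inner to outer:
  R_conv,in = 1/(4πr²h) = 1/(4π·2.94²·1140) = 8.076×10^-6 K/W
  R_brass = (1/2.94 − 1/2.96)/(4πk) = 0.002298/(4π·103) = 1.776×10^-6 K/W
  R_phenolic foam = (1/2.96 − 1/3.64)/(4πk) = 0.06311/(4π·0.0182) = 0.2760 K/W
  R_conv,out = 1/(4πr²h) = 1/(4π·3.64²·16.9) = 3.554×10^-4 K/W
ΣR = 8.076×10^-6 + 1.776×10^-6 + 0.2760 + 3.554×10^-4 = 0.2764 K/W
Q = ΔT/ΣR = (44.6 °C − 5.28 °C)/0.2764 = 142 W

Q = 142 W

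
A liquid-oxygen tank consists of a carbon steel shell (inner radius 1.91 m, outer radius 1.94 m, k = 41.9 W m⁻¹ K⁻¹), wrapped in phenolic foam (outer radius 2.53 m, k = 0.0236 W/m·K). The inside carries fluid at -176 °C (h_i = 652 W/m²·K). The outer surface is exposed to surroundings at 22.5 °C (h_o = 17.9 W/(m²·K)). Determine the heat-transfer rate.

Treat each layer as a resistance in series:
  R_conv,in = 1/(4πr²h) = 1/(4π·1.91²·652) = 3.346×10^-5 K/W
  R_carbon steel = (1/1.91 − 1/1.94)/(4πk) = 0.008096/(4π·41.9) = 1.538×10^-5 K/W
  R_phenolic foam = (1/1.94 − 1/2.53)/(4πk) = 0.1202/(4π·0.0236) = 0.4053 K/W
  R_conv,out = 1/(4πr²h) = 1/(4π·2.53²·17.9) = 6.945×10^-4 K/W
ΣR = 3.346×10^-5 + 1.538×10^-5 + 0.4053 + 6.945×10^-4 = 0.4060 K/W
Q = ΔT/ΣR = (-176 °C − 22.5 °C)/0.4060 = -489 W
(Negative Q ⇒ heat flows inward; heat gain = 489 W.)

Q = 489 W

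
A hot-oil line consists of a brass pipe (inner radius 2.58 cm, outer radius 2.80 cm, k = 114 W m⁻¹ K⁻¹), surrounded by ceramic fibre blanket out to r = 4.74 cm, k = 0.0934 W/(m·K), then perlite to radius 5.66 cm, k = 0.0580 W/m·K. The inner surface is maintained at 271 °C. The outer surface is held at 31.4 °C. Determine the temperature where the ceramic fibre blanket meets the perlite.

Resistance network (inner→outer):
  R'_brass = ln(0.0280/0.0258)/(2πk) = 0.08183/(2π·114) = 1.142×10^-4 m·K/W
  R'_ceramic fibre blanket = ln(0.0474/0.0280)/(2πk) = 0.5264/(2π·0.0934) = 0.8970 m·K/W
  R'_perlite = ln(0.0566/0.0474)/(2πk) = 0.1774/(2π·0.0580) = 0.4868 m·K/W
ΣR = 1.142×10^-4 + 0.8970 + 0.4868 = 1.384 m·K/W
Q' = ΔT/ΣR = (271 °C − 31.4 °C)/1.384 = 173.1 W/m
From the inner boundary to the ceramic fibre blanket/perlite interface, ΣR_partial = 0.8971 m·K/W.
T_interface = T_in − Q'·ΣR_partial = 271 °C − (173.1)(0.8971) = 116 °C

T = 116 °C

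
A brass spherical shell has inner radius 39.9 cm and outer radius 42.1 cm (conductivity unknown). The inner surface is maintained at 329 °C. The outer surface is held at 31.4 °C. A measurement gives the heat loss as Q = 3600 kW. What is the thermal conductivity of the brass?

ΣR = ΔT/Q = |329 − 31.4|/3.60×10^6 = 8.267×10^-5 K/W
(1/r₁−1/r₂)/(4πk) = 8.267×10^-5 ⇒ k = 0.1310/(4π·8.267×10^-5) = 126 W/m·K

k = 126 W/m·K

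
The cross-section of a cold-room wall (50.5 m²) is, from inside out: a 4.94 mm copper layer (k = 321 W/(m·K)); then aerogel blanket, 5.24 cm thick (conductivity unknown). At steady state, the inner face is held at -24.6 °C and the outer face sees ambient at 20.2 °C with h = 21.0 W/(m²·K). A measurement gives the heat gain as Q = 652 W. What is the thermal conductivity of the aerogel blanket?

ΣR = ΔT/Q = |-24.6 − 20.2|/652 = 0.06871 K/W
Known resistances:
  R_copper = L/(kA) = 0.00494/(321·50.5) = 3.047×10^-7 K/W
  R_conv,out = 1/(hA) = 1/(21.0·50.5) = 9.430×10^-4 K/W
R_aerogel blanket = ΣR − ΣR_known = 0.06871 − 9.433×10^-4 = 0.06777 K/W
L/(kA) = 0.06777 ⇒ k = 0.0524/(0.06777·50.5) = 0.0153 W/m·K

k = 0.0153 W/m·K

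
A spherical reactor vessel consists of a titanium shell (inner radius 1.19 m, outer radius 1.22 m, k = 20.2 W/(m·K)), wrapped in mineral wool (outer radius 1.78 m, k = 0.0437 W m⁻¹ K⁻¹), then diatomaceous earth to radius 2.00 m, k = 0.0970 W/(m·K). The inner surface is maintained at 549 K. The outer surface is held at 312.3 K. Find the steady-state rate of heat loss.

Resistance network (inner→outer):
  R_titanium = (1/1.19 − 1/1.22)/(4πk) = 0.02066/(4π·20.2) = 8.141×10^-5 K/W
  R_mineral wool = (1/1.22 − 1/1.78)/(4πk) = 0.2579/(4π·0.0437) = 0.4696 K/W
  R_diatomaceous earth = (1/1.78 − 1/2.00)/(4πk) = 0.06180/(4π·0.0970) = 0.05070 K/W
ΣR = 8.141×10^-5 + 0.4696 + 0.05070 = 0.5204 K/W
Q = ΔT/ΣR = (549 K − 312.3 K)/0.5204 = 455 W

Q = 455 W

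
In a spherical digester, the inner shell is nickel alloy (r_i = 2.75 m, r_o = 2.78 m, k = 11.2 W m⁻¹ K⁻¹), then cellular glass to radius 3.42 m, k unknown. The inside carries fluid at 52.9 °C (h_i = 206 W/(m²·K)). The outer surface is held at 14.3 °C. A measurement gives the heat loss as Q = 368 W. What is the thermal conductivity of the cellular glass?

k = 0.0511 W/m·K

ΣR = ΔT/Q = |52.9 − 14.3|/368 = 0.1049 K/W
Known resistances:
  R_conv,in = 1/(4πr²h) = 1/(4π·2.75²·206) = 5.108×10^-5 K/W
  R_nickel alloy = (1/2.75 − 1/2.78)/(4πk) = 0.003924/(4π·11.2) = 2.788×10^-5 K/W
R_cellular glass = ΣR − ΣR_known = 0.1049 − 7.896×10^-5 = 0.1048 K/W
(1/r₁−1/r₂)/(4πk) = 0.1048 ⇒ k = 0.06731/(4π·0.1048) = 0.0511 W/m·K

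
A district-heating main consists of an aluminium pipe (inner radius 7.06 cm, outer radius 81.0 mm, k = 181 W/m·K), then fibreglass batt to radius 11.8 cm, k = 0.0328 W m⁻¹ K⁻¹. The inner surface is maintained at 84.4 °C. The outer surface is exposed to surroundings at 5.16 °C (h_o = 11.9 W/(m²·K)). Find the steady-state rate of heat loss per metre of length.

Resistance network (inner→outer):
  R'_aluminium = ln(0.0810/0.0706)/(2πk) = 0.1374/(2π·181) = 1.208×10^-4 m·K/W
  R'_fibreglass batt = ln(0.118/0.0810)/(2πk) = 0.3762/(2π·0.0328) = 1.826 m·K/W
  R'_conv,out = 1/(2πr h) = 1/(2π·0.118·11.9) = 0.1133 m·K/W
ΣR = 1.208×10^-4 + 1.826 + 0.1133 = 1.939 m·K/W
Q' = ΔT/ΣR = (84.4 °C − 5.16 °C)/1.939 = 40.9 W/m

Q' = 40.9 W/m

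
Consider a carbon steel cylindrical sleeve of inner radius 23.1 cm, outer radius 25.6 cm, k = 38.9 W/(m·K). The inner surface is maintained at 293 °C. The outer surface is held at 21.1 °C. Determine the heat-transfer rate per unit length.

Q' = 6.47×10^5 W/m

Q' = 2πk·ΔT/ln(r₂/r₁) = 2π × 38.9 × 271.9 / ln(0.256/0.231) = 6.47×10^5 W/m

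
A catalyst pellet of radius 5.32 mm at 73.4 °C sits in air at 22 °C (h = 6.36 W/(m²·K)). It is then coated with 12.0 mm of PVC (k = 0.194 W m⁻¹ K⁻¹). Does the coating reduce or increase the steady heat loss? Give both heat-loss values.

increases: 0.116 → 0.540 W

Critical radius for a sphere: r_cr = 2k/h = 0.0610 m = 6.10 cm.
Outer radius after coating: r₂ = 0.00532 + 0.0120 = 0.01732 m.
Since r₁ < r_cr and r₂ ≤ r_cr, the coating moves toward the maximum at r_cr — heat loss rises.
Bare: R = 1/(4πr₁²h) = 442.1 K/W; Q = 51.4/442.1 = 0.116 W.
Coated: R = R_cond + R_conv = 95.13 K/W; Q = 51.4/95.13 = 0.540 W.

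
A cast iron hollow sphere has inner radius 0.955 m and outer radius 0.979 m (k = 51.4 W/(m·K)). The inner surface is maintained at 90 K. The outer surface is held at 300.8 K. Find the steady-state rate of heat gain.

Q = 4πk·ΔT/(1/r₁ − 1/r₂) = 4π × 51.4 × 210.8 / (1/0.955 − 1/0.979) = 5.30×10^6 W

Q = 5.30×10^6 W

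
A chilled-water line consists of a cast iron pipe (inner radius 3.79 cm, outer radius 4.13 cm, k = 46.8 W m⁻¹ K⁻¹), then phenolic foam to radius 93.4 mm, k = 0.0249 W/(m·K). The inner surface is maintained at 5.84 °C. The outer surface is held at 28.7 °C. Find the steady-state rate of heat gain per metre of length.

Treat each layer as a resistance in series:
  R'_cast iron = ln(0.0413/0.0379)/(2πk) = 0.08591/(2π·46.8) = 2.922×10^-4 m·K/W
  R'_phenolic foam = ln(0.0934/0.0413)/(2πk) = 0.8160/(2π·0.0249) = 5.216 m·K/W
ΣR = 2.922×10^-4 + 5.216 = 5.216 m·K/W
Q' = ΔT/ΣR = (5.84 °C − 28.7 °C)/5.216 = -4.38 W/m
(Negative Q' ⇒ heat flows inward; heat gain = 4.38 W/m.)

Q' = 4.38 W/m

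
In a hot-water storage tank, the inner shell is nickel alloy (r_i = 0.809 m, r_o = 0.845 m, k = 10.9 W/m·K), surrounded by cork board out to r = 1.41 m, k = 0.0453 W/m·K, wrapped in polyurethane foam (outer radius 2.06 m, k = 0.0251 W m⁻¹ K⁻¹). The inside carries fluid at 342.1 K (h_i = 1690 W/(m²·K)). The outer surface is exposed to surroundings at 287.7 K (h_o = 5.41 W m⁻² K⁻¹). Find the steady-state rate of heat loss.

Q = 35.2 W

Series thermal resistances, inner to outer:
  R_conv,in = 1/(4πr²h) = 1/(4π·0.809²·1690) = 7.195×10^-5 K/W
  R_nickel alloy = (1/0.809 − 1/0.845)/(4πk) = 0.05266/(4π·10.9) = 3.845×10^-4 K/W
  R_cork board = (1/0.845 − 1/1.41)/(4πk) = 0.4742/(4π·0.0453) = 0.8330 K/W
  R_polyurethane foam = (1/1.41 − 1/2.06)/(4πk) = 0.2238/(4π·0.0251) = 0.7095 K/W
  R_conv,out = 1/(4πr²h) = 1/(4π·2.06²·5.41) = 0.003466 K/W
ΣR = 7.195×10^-5 + 3.845×10^-4 + 0.8330 + 0.7095 + 0.003466 = 1.546 K/W
Q = ΔT/ΣR = (342.1 K − 287.7 K)/1.546 = 35.2 W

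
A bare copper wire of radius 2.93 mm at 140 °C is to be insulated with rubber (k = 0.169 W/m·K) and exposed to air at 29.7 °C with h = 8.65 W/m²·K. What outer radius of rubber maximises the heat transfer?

r_cr = 1.95 cm

For a cylinder, r_cr = k_ins/h = 0.169/8.65 = 0.0195 m = 1.95 cm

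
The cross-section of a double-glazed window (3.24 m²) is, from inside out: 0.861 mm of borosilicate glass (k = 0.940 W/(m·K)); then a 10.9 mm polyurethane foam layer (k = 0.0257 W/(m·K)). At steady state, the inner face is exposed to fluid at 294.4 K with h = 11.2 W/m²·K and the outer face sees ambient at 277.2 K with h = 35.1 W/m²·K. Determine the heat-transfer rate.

Q = 103 W

Series thermal resistances, inner to outer:
  R_conv,in = 1/(hA) = 1/(11.2·3.24) = 0.02756 K/W
  R_borosilicate glass = L/(kA) = 8.61×10^-4/(0.940·3.24) = 2.827×10^-4 K/W
  R_polyurethane foam = L/(kA) = 0.0109/(0.0257·3.24) = 0.1309 K/W
  R_conv,out = 1/(hA) = 1/(35.1·3.24) = 0.008793 K/W
ΣR = 0.02756 + 2.827×10^-4 + 0.1309 + 0.008793 = 0.1675 K/W
Q = ΔT/ΣR = (294.4 K − 277.2 K)/0.1675 = 103 W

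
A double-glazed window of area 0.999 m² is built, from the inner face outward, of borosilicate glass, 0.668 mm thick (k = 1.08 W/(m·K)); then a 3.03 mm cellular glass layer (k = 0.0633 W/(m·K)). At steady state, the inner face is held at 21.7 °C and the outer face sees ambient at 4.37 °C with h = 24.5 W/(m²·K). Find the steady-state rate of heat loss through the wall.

Resistance network (inner→outer):
  R_borosilicate glass = L/(kA) = 6.68×10^-4/(1.08·0.999) = 6.191×10^-4 K/W
  R_cellular glass = L/(kA) = 0.00303/(0.0633·0.999) = 0.04792 K/W
  R_conv,out = 1/(hA) = 1/(24.5·0.999) = 0.04086 K/W
ΣR = 6.191×10^-4 + 0.04792 + 0.04086 = 0.08940 K/W
Q = ΔT/ΣR = (21.7 °C − 4.37 °C)/0.08940 = 194 W

Q = 194 W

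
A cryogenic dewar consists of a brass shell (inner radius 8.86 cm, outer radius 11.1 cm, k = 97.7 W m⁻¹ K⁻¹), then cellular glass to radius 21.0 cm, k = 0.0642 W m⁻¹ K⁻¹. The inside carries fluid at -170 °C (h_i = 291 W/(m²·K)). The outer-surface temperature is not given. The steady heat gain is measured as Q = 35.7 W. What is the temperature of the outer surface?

Series resistances:
  R_conv,in = 1/(4πr²h) = 1/(4π·0.0886²·291) = 0.03484 K/W
  R_brass = (1/0.0886 − 1/0.111)/(4πk) = 2.278/(4π·97.7) = 0.001855 K/W
  R_cellular glass = (1/0.111 − 1/0.210)/(4πk) = 4.247/(4π·0.0642) = 5.264 K/W
ΣR = 5.301 K/W
ΔT = Q·ΣR = 35.7 × 5.301 = 189.2 K
Heat flows inward, so T_out = T_in + ΔT = -170 + 189.2 = 19.2 °C

T_out = 19.2 °C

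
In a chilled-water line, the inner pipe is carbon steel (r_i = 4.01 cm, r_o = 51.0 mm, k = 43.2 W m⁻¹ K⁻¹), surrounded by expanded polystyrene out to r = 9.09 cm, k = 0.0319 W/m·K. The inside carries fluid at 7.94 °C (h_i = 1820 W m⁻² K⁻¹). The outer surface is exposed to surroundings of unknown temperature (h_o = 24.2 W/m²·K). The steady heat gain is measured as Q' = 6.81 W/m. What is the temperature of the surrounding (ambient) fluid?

Series resistances:
  R'_conv,in = 1/(2πr h) = 1/(2π·0.0401·1820) = 0.002181 m·K/W
  R'_carbon steel = ln(0.0510/0.0401)/(2πk) = 0.2404/(2π·43.2) = 8.858×10^-4 m·K/W
  R'_expanded polystyrene = ln(0.0909/0.0510)/(2πk) = 0.5779/(2π·0.0319) = 2.883 m·K/W
  R'_conv,out = 1/(2πr h) = 1/(2π·0.0909·24.2) = 0.07235 m·K/W
ΣR = 2.959 m·K/W
ΔT = Q'·ΣR = 6.81 × 2.959 = 20.15 K
Heat flows inward, so T_out = T_in + ΔT = 7.94 + 20.15 = 28.1 °C

T_out = 28.1 °C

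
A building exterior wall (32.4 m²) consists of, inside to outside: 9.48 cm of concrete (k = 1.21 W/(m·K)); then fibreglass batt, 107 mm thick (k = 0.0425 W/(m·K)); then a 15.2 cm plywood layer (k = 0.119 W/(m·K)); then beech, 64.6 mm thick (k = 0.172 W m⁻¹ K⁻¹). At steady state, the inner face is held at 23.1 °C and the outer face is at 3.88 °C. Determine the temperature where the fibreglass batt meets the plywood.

T = 11.4 °C

Treat each layer as a resistance in series:
  R_concrete = L/(kA) = 0.0948/(1.21·32.4) = 0.002418 K/W
  R_fibreglass batt = L/(kA) = 0.107/(0.0425·32.4) = 0.07771 K/W
  R_plywood = L/(kA) = 0.152/(0.119·32.4) = 0.03942 K/W
  R_beech = L/(kA) = 0.0646/(0.172·32.4) = 0.01159 K/W
ΣR = 0.002418 + 0.07771 + 0.03942 + 0.01159 = 0.1311 K/W
Q = ΔT/ΣR = (23.1 °C − 3.88 °C)/0.1311 = 146.6 W
From the inner boundary to the fibreglass batt/plywood interface, ΣR_partial = 0.08013 K/W.
T_interface = T_in − Q·ΣR_partial = 23.1 °C − (146.6)(0.08013) = 11.4 °C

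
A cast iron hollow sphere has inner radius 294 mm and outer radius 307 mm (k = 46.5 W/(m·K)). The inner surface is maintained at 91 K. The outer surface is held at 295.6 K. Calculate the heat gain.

Q = 830 kW

Q = 4πk·ΔT/(1/r₁ − 1/r₂) = 4π × 46.5 × 204.6 / (1/0.294 − 1/0.307) = 8.30×10^5 W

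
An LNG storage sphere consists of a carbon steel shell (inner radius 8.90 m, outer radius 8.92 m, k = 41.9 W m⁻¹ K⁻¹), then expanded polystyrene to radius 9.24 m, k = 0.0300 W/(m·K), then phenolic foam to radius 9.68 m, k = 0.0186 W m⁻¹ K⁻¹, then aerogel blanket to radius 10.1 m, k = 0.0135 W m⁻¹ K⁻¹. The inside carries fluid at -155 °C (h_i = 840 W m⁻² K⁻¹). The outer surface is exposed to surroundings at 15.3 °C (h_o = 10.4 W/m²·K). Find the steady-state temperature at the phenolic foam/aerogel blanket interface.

Resistance network (inner→outer):
  R_conv,in = 1/(4πr²h) = 1/(4π·8.90²·840) = 1.196×10^-6 K/W
  R_carbon steel = (1/8.90 − 1/8.92)/(4πk) = 2.519×10^-4/(4π·41.9) = 4.785×10^-7 K/W
  R_expanded polystyrene = (1/8.92 − 1/9.24)/(4πk) = 0.003883/(4π·0.0300) = 0.01030 K/W
  R_phenolic foam = (1/9.24 − 1/9.68)/(4πk) = 0.004919/(4π·0.0186) = 0.02105 K/W
  R_aerogel blanket = (1/9.68 − 1/10.1)/(4πk) = 0.004296/(4π·0.0135) = 0.02532 K/W
  R_conv,out = 1/(4πr²h) = 1/(4π·10.1²·10.4) = 7.501×10^-5 K/W
ΣR = 1.196×10^-6 + 4.785×10^-7 + 0.01030 + 0.02105 + 0.02532 + 7.501×10^-5 = 0.05675 K/W
Q = ΔT/ΣR = (-155 °C − 15.3 °C)/0.05675 = -3001 W
From the inner boundary to the phenolic foam/aerogel blanket interface, ΣR_partial = 0.03135 K/W.
T_interface = T_in − Q·ΣR_partial = -155 °C − (-3001)(0.03135) = -60.9 °C

T = -60.9 °C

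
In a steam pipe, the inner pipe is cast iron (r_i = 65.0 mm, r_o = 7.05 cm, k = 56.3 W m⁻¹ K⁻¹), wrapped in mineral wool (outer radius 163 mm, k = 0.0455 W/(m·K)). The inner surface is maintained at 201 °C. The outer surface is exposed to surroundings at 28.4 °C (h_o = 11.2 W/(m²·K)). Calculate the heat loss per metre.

Q' = 57.2 W/m

Treat each layer as a resistance in series:
  R'_cast iron = ln(0.0705/0.0650)/(2πk) = 0.08123/(2π·56.3) = 2.296×10^-4 m·K/W
  R'_mineral wool = ln(0.163/0.0705)/(2πk) = 0.8381/(2π·0.0455) = 2.932 m·K/W
  R'_conv,out = 1/(2πr h) = 1/(2π·0.163·11.2) = 0.08718 m·K/W
ΣR = 2.296×10^-4 + 2.932 + 0.08718 = 3.019 m·K/W
Q' = ΔT/ΣR = (201 °C − 28.4 °C)/3.019 = 57.2 W/m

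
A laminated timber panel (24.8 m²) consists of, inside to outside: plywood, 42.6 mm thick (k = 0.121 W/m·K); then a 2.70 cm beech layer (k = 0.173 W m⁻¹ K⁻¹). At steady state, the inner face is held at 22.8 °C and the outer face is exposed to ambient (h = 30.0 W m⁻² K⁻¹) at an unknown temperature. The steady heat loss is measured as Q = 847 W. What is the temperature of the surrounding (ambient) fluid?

T_out = 4.31 °C

Series resistances:
  R_plywood = L/(kA) = 0.0426/(0.121·24.8) = 0.01420 K/W
  R_beech = L/(kA) = 0.0270/(0.173·24.8) = 0.006293 K/W
  R_conv,out = 1/(hA) = 1/(30.0·24.8) = 0.001344 K/W
ΣR = 0.02183 K/W
ΔT = Q·ΣR = 847 × 0.02183 = 18.49 K
Heat flows outward, so T_out = T_in − ΔT = 22.8 − 18.49 = 4.31 °C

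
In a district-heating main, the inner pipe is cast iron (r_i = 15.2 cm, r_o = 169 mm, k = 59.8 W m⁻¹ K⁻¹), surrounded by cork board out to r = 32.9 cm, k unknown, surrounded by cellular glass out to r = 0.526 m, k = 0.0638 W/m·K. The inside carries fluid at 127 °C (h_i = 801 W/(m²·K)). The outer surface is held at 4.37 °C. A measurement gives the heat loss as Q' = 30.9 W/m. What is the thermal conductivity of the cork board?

k = 0.0379 W/m·K

ΣR = ΔT/Q' = |127 − 4.37|/30.9 = 3.969 m·K/W
Known resistances:
  R'_conv,in = 1/(2πr h) = 1/(2π·0.152·801) = 0.001307 m·K/W
  R'_cast iron = ln(0.169/0.152)/(2πk) = 0.1060/(2π·59.8) = 2.822×10^-4 m·K/W
  R'_cellular glass = ln(0.526/0.329)/(2πk) = 0.4692/(2π·0.0638) = 1.171 m·K/W
R_cork board = ΣR − ΣR_known = 3.969 − 1.173 = 2.796 m·K/W
ln(r₂/r₁)/(2πk) = 2.796 ⇒ k = 0.6662/(2π·2.796) = 0.0379 W/m·K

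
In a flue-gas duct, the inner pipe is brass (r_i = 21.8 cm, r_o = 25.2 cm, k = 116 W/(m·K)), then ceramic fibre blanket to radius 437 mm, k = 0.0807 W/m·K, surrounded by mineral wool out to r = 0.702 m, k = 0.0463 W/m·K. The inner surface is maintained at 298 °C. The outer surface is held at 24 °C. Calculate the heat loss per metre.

Q' = 101 W/m

Series thermal resistances, inner to outer:
  R'_brass = ln(0.252/0.218)/(2πk) = 0.1449/(2π·116) = 1.989×10^-4 m·K/W
  R'_ceramic fibre blanket = ln(0.437/0.252)/(2πk) = 0.5505/(2π·0.0807) = 1.086 m·K/W
  R'_mineral wool = ln(0.702/0.437)/(2πk) = 0.4740/(2π·0.0463) = 1.629 m·K/W
ΣR = 1.989×10^-4 + 1.086 + 1.629 = 2.715 m·K/W
Q' = ΔT/ΣR = (298 °C − 24 °C)/2.715 = 101 W/m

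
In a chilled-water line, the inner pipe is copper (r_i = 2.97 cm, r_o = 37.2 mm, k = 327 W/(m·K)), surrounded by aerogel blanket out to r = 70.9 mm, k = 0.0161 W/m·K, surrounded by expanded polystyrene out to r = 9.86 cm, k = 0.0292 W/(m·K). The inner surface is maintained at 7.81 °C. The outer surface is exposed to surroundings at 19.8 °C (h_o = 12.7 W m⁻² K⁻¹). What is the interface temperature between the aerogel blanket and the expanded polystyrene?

T = 17.0 °C

Series thermal resistances, inner to outer:
  R'_copper = ln(0.0372/0.0297)/(2πk) = 0.2252/(2π·327) = 1.096×10^-4 m·K/W
  R'_aerogel blanket = ln(0.0709/0.0372)/(2πk) = 0.6450/(2π·0.0161) = 6.376 m·K/W
  R'_expanded polystyrene = ln(0.0986/0.0709)/(2πk) = 0.3298/(2π·0.0292) = 1.798 m·K/W
  R'_conv,out = 1/(2πr h) = 1/(2π·0.0986·12.7) = 0.1271 m·K/W
ΣR = 1.096×10^-4 + 6.376 + 1.798 + 0.1271 = 8.301 m·K/W
Q' = ΔT/ΣR = (7.81 °C − 19.8 °C)/8.301 = -1.444 W/m
From the inner boundary to the aerogel blanket/expanded polystyrene interface, ΣR_partial = 6.376 m·K/W.
T_interface = T_in − Q'·ΣR_partial = 7.81 °C − (-1.444)(6.376) = 17.0 °C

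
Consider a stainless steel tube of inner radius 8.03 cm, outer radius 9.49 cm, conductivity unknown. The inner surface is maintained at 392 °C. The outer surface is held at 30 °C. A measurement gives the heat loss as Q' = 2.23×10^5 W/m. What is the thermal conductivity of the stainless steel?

ΣR = ΔT/Q' = |392 − 30|/2.23×10^5 = 0.001623 m·K/W
ln(r₂/r₁)/(2πk) = 0.001623 ⇒ k = 0.1671/(2π·0.001623) = 16.4 W/m·K

k = 16.4 W/m·K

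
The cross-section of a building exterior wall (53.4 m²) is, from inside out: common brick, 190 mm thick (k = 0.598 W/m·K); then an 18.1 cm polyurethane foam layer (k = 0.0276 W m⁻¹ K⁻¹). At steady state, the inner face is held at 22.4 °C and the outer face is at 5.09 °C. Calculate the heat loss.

Series thermal resistances, inner to outer:
  R_common brick = L/(kA) = 0.190/(0.598·53.4) = 0.005950 K/W
  R_polyurethane foam = L/(kA) = 0.181/(0.0276·53.4) = 0.1228 K/W
ΣR = 0.005950 + 0.1228 = 0.1288 K/W
Q = ΔT/ΣR = (22.4 °C − 5.09 °C)/0.1288 = 134 W

Q = 134 W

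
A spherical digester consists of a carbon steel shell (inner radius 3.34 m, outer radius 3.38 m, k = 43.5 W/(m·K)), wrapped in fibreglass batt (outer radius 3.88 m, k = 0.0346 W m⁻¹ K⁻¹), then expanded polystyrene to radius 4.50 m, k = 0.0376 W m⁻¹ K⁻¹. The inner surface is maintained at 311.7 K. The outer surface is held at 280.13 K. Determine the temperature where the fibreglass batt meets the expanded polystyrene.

T = 294.7 K

Resistance network (inner→outer):
  R_carbon steel = (1/3.34 − 1/3.38)/(4πk) = 0.003543/(4π·43.5) = 6.482×10^-6 K/W
  R_fibreglass batt = (1/3.38 − 1/3.88)/(4πk) = 0.03813/(4π·0.0346) = 0.08769 K/W
  R_expanded polystyrene = (1/3.88 − 1/4.50)/(4πk) = 0.03551/(4π·0.0376) = 0.07515 K/W
ΣR = 6.482×10^-6 + 0.08769 + 0.07515 = 0.1628 K/W
Q = ΔT/ΣR = (311.7 K − 280.13 K)/0.1628 = 193.9 W
From the inner boundary to the fibreglass batt/expanded polystyrene interface, ΣR_partial = 0.08770 K/W.
T_interface = T_in − Q·ΣR_partial = 311.7 K − (193.9)(0.08770) = 294.7 K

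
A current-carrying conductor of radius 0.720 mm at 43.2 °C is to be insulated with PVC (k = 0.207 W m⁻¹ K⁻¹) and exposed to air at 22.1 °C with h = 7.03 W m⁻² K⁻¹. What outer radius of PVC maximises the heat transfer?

For a cylinder, r_cr = k_ins/h = 0.207/7.03 = 0.0294 m = 2.94 cm

r_cr = 2.94 cm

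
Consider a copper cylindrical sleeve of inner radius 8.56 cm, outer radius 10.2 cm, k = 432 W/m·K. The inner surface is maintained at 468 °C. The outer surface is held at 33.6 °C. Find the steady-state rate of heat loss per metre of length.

Q' = 6730 kW/m

Q' = 2πk·ΔT/ln(r₂/r₁) = 2π × 432 × 434.4 / ln(0.102/0.0856) = 6.73×10^6 W/m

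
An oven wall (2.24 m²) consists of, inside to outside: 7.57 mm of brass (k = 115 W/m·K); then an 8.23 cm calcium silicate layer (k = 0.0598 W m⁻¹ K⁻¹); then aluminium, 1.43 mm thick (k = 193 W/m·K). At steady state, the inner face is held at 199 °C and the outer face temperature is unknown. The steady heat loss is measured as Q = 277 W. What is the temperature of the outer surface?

T_out = 28.8 °C

Series resistances:
  R_brass = L/(kA) = 0.00757/(115·2.24) = 2.939×10^-5 K/W
  R_calcium silicate = L/(kA) = 0.0823/(0.0598·2.24) = 0.6144 K/W
  R_aluminium = L/(kA) = 0.00143/(193·2.24) = 3.308×10^-6 K/W
ΣR = 0.6144 K/W
ΔT = Q·ΣR = 277 × 0.6144 = 170.2 K
Heat flows outward, so T_out = T_in − ΔT = 199 − 170.2 = 28.8 °C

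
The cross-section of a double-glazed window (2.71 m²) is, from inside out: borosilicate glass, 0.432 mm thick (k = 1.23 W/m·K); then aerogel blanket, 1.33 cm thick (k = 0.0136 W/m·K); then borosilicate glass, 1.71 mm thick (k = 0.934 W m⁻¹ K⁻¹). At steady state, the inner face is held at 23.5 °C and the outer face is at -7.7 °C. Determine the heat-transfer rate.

Treat each layer as a resistance in series:
  R_borosilicate glass = L/(kA) = 4.32×10^-4/(1.23·2.71) = 1.296×10^-4 K/W
  R_aerogel blanket = L/(kA) = 0.0133/(0.0136·2.71) = 0.3609 K/W
  R_borosilicate glass = L/(kA) = 0.00171/(0.934·2.71) = 6.756×10^-4 K/W
ΣR = 1.296×10^-4 + 0.3609 + 6.756×10^-4 = 0.3617 K/W
Q = ΔT/ΣR = (23.5 °C − -7.7 °C)/0.3617 = 86.3 W

Q = 86.3 W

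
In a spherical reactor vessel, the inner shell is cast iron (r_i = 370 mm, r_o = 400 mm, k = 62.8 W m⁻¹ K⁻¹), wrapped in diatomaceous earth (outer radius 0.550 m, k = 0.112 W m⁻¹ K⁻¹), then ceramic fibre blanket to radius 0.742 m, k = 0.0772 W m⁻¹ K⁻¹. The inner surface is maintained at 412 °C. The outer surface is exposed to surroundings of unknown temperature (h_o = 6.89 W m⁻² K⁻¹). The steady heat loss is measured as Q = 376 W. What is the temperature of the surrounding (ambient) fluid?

Sum the resistances:
  R_cast iron = (1/0.370 − 1/0.400)/(4πk) = 0.2027/(4π·62.8) = 2.569×10^-4 K/W
  R_diatomaceous earth = (1/0.400 − 1/0.550)/(4πk) = 0.6818/(4π·0.112) = 0.4844 K/W
  R_ceramic fibre blanket = (1/0.550 − 1/0.742)/(4πk) = 0.4705/(4π·0.0772) = 0.4850 K/W
  R_conv,out = 1/(4πr²h) = 1/(4π·0.742²·6.89) = 0.02098 K/W
ΣR = 0.9906 K/W
ΔT = Q·ΣR = 376 × 0.9906 = 372.5 K
Heat flows outward, so T_out = T_in − ΔT = 412 − 372.5 = 39.5 °C

T_out = 39.5 °C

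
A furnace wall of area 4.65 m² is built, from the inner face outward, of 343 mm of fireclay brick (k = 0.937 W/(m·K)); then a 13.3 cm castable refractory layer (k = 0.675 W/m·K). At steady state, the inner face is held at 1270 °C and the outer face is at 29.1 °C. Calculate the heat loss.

Q = 10200 W

Series thermal resistances, inner to outer:
  R_fireclay brick = L/(kA) = 0.343/(0.937·4.65) = 0.07872 K/W
  R_castable refractory = L/(kA) = 0.133/(0.675·4.65) = 0.04237 K/W
ΣR = 0.07872 + 0.04237 = 0.1211 K/W
Q = ΔT/ΣR = (1270 °C − 29.1 °C)/0.1211 = 10200 W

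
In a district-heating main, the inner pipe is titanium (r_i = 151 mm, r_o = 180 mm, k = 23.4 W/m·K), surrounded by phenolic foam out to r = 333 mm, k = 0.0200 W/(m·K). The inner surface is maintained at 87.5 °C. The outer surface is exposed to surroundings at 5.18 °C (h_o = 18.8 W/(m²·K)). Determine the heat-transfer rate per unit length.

Q' = 16.7 W/m

Resistance network (inner→outer):
  R'_titanium = ln(0.180/0.151)/(2πk) = 0.1757/(2π·23.4) = 0.001195 m·K/W
  R'_phenolic foam = ln(0.333/0.180)/(2πk) = 0.6152/(2π·0.0200) = 4.895 m·K/W
  R'_conv,out = 1/(2πr h) = 1/(2π·0.333·18.8) = 0.02542 m·K/W
ΣR = 0.001195 + 4.895 + 0.02542 = 4.922 m·K/W
Q' = ΔT/ΣR = (87.5 °C − 5.18 °C)/4.922 = 16.7 W/m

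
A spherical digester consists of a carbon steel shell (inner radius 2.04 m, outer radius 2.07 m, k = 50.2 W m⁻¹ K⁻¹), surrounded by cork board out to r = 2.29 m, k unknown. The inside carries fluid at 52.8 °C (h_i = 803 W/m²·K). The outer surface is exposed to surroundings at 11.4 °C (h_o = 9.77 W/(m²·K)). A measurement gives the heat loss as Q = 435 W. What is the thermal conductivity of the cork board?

ΣR = ΔT/Q = |52.8 − 11.4|/435 = 0.09517 K/W
Known resistances:
  R_conv,in = 1/(4πr²h) = 1/(4π·2.04²·803) = 2.381×10^-5 K/W
  R_carbon steel = (1/2.04 − 1/2.07)/(4πk) = 0.007104/(4π·50.2) = 1.126×10^-5 K/W
  R_conv,out = 1/(4πr²h) = 1/(4π·2.29²·9.77) = 0.001553 K/W
R_cork board = ΣR − ΣR_known = 0.09517 − 0.001588 = 0.09358 K/W
(1/r₁−1/r₂)/(4πk) = 0.09358 ⇒ k = 0.04641/(4π·0.09358) = 0.0395 W/m·K

k = 0.0395 W/m·K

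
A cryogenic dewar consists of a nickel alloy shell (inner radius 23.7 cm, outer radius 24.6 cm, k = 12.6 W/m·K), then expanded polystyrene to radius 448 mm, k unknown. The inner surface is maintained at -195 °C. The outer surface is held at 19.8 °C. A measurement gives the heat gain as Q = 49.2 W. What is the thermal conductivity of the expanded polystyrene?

ΣR = ΔT/Q = |-195 − 19.8|/49.2 = 4.366 K/W
Known resistances:
  R_nickel alloy = (1/0.237 − 1/0.246)/(4πk) = 0.1544/(4π·12.6) = 9.749×10^-4 K/W
R_expanded polystyrene = ΣR − ΣR_known = 4.366 − 9.749×10^-4 = 4.365 K/W
(1/r₁−1/r₂)/(4πk) = 4.365 ⇒ k = 1.833/(4π·4.365) = 0.0334 W/m·K

k = 0.0334 W/m·K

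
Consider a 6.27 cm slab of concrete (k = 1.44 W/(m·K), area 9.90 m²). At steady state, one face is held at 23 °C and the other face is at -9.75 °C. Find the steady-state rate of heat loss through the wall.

Q = 7450 W

Q = kA·ΔT/L = 1.44 × 9.90 × |23 °C − -9.75 °C| / 0.0627 = 7450 W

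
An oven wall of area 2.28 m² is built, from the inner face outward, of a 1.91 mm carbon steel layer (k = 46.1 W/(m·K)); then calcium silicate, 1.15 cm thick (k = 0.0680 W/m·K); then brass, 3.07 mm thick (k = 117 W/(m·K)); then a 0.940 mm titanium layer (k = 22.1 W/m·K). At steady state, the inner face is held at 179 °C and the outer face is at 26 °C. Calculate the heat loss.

Q = 2.06 kW

Resistance network (inner→outer):
  R_carbon steel = L/(kA) = 0.00191/(46.1·2.28) = 1.817×10^-5 K/W
  R_calcium silicate = L/(kA) = 0.0115/(0.0680·2.28) = 0.07417 K/W
  R_brass = L/(kA) = 0.00307/(117·2.28) = 1.151×10^-5 K/W
  R_titanium = L/(kA) = 9.40×10^-4/(22.1·2.28) = 1.866×10^-5 K/W
ΣR = 1.817×10^-5 + 0.07417 + 1.151×10^-5 + 1.866×10^-5 = 0.07422 K/W
Q = ΔT/ΣR = (179 °C − 26 °C)/0.07422 = 2060 W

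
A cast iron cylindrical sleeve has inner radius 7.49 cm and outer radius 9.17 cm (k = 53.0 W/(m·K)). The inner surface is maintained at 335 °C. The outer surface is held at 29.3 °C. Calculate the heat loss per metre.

Q' = 5.03×10^5 W/m

Q' = 2πk·ΔT/ln(r₂/r₁) = 2π × 53.0 × 305.7 / ln(0.0917/0.0749) = 5.03×10^5 W/m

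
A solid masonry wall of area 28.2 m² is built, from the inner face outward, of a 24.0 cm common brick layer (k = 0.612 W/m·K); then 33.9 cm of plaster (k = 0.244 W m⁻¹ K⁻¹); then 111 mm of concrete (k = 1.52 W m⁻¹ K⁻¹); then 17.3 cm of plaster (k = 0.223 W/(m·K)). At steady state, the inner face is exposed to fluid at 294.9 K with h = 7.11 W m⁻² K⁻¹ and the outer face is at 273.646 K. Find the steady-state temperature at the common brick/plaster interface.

Series thermal resistances, inner to outer:
  R_conv,in = 1/(hA) = 1/(7.11·28.2) = 0.004987 K/W
  R_common brick = L/(kA) = 0.240/(0.612·28.2) = 0.01391 K/W
  R_plaster = L/(kA) = 0.339/(0.244·28.2) = 0.04927 K/W
  R_concrete = L/(kA) = 0.111/(1.52·28.2) = 0.002590 K/W
  R_plaster = L/(kA) = 0.173/(0.223·28.2) = 0.02751 K/W
ΣR = 0.004987 + 0.01391 + 0.04927 + 0.002590 + 0.02751 = 0.09827 K/W
Q = ΔT/ΣR = (294.9 K − 273.646 K)/0.09827 = 216.3 W
From the inner boundary to the common brick/plaster interface, ΣR_partial = 0.01890 K/W.
T_interface = T_in − Q·ΣR_partial = 294.9 K − (216.3)(0.01890) = 290.8 K

T = 290.8 K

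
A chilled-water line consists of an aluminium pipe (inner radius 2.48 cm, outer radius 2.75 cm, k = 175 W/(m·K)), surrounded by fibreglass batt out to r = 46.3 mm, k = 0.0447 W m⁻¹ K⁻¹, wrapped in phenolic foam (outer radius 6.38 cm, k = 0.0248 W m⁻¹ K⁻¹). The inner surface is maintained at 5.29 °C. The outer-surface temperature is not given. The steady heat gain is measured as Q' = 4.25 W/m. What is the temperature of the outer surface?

Sum the resistances:
  R'_aluminium = ln(0.0275/0.0248)/(2πk) = 0.1033/(2π·175) = 9.399×10^-5 m·K/W
  R'_fibreglass batt = ln(0.0463/0.0275)/(2πk) = 0.5210/(2π·0.0447) = 1.855 m·K/W
  R'_phenolic foam = ln(0.0638/0.0463)/(2πk) = 0.3206/(2π·0.0248) = 2.058 m·K/W
ΣR = 3.912 m·K/W
ΔT = Q'·ΣR = 4.25 × 3.912 = 16.63 K
Heat flows inward, so T_out = T_in + ΔT = 5.29 + 16.63 = 21.9 °C

T_out = 21.9 °C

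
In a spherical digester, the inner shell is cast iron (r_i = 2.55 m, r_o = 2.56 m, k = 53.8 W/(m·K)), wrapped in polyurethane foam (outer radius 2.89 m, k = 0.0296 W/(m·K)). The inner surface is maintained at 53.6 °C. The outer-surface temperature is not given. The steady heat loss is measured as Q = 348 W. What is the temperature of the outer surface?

Series resistances:
  R_cast iron = (1/2.55 − 1/2.56)/(4πk) = 0.001532/(4π·53.8) = 2.266×10^-6 K/W
  R_polyurethane foam = (1/2.56 − 1/2.89)/(4πk) = 0.04460/(4π·0.0296) = 0.1199 K/W
ΣR = 0.1199 K/W
ΔT = Q·ΣR = 348 × 0.1199 = 41.73 K
Heat flows outward, so T_out = T_in − ΔT = 53.6 − 41.73 = 11.9 °C

T_out = 11.9 °C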